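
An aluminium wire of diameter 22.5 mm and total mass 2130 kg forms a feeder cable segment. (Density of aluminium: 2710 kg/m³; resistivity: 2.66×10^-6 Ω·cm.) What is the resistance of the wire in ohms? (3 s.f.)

0.132 Ω

ρ = 2.66×10^-6 Ω·cm = 2.66×10^-8 Ω·m
A = π(d/2)² = π(1.1250e-02 m)² = 3.9761e-04 m²
L = m/(density·A) = 2130/(2710×3.9761e-04) = 1977 m
R = ρL/A = (2.66×10^-8)(1977)/(3.9761e-04) = 0.132 Ω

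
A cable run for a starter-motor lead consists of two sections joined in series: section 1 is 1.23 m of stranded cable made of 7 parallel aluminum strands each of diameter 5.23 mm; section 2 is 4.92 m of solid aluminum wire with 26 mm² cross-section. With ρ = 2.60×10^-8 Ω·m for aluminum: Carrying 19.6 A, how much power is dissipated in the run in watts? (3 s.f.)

1.97 W

Section 1: A_strand = π(2.6150e-03)² = 2.148e-05 m²; R₁ = ρL/(N·A_s) = (2.60×10^-8)(1.23)/(7×2.148e-05) = 2.127×10^-4 Ω
Section 2: A = 26 mm² = 2.600e-05 m²
R₂ = (2.60×10^-8)(4.92)/(2.600e-05) = 0.00492 Ω
R = R₁ + R₂ = 0.005133 Ω
P = I²R = (19.6)² × 0.005133 = 1.97 W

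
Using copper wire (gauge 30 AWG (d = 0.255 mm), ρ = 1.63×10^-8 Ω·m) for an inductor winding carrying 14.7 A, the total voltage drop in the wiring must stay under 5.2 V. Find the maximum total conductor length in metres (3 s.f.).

1.11 m

A = π(0.255/2 mm)² = π(1.2750e-04 m)² = 5.107e-08 m²
L_max = V_max·A/(1·ρI) = (5.2)(5.107e-08)/(1.63×10^-8×14.7) = 1.11 m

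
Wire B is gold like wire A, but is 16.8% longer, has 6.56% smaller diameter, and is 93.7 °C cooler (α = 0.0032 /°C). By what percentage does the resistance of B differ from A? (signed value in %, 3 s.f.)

-6.34%

R ∝ ρL/d² with ρ ∝ (1+αΔT), so R_B/R_A = (1 + 16.8/100) × (1 − 6.56/100)⁻² × (1 − 0.0032×93.7)
= 1.168 × 1.145 × 0.7002 = 0.9366
(R_B − R_A)/R_A = 0.9366 − 1 = -6.34%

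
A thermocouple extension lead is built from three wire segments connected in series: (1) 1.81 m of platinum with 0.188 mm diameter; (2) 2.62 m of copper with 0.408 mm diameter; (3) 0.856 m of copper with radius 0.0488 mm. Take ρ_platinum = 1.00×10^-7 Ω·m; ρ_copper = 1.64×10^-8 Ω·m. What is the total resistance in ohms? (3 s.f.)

8.73 Ω

Seg 1: A = π(d/2)² = π(9.4000e-05 m)² = 2.776e-08 m²
R_1 = (1.00×10^-7)(1.81)/(2.776e-08) = 6.52 Ω
Seg 2: A = π(d/2)² = π(2.0400e-04 m)² = 1.307e-07 m²
R_2 = (1.64×10^-8)(2.62)/(1.307e-07) = 0.3287 Ω
Seg 3: A = πr² = π(4.8800e-05 m)² = 7.482e-09 m²
R_3 = (1.64×10^-8)(0.856)/(7.482e-09) = 1.876 Ω
R_total = R_1 + R_2 + R_3 = 8.73 Ω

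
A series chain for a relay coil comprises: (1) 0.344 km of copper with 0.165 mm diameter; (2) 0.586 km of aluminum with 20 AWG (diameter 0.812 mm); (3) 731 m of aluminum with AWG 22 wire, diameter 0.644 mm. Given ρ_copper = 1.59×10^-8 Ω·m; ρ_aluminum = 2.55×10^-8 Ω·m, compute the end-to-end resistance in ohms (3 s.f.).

342 Ω

Seg 1: A = π(d/2)² = π(8.2500e-05 m)² = 2.138e-08 m²
R_1 = (1.59×10^-8)(344)/(2.138e-08) = 255.8 Ω
Seg 2: A = π(0.812/2 mm)² = π(4.0600e-04 m)² = 5.178e-07 m²
R_2 = (2.55×10^-8)(586)/(5.178e-07) = 28.86 Ω
Seg 3: A = π(0.644/2 mm)² = π(3.2200e-04 m)² = 3.257e-07 m²
R_3 = (2.55×10^-8)(731)/(3.257e-07) = 57.23 Ω
R_total = R_1 + R_2 + R_3 = 342 Ω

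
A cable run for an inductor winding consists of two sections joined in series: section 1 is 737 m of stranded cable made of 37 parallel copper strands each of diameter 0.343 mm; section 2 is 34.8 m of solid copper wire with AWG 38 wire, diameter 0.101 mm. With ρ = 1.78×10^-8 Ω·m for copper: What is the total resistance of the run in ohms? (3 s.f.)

Section 1: A_strand = π(1.7150e-04)² = 9.240e-08 m²; R₁ = ρL/(N·A_s) = (1.78×10^-8)(737)/(37×9.240e-08) = 3.837 Ω
Section 2: A = π(0.101/2 mm)² = π(5.0500e-05 m)² = 8.012e-09 m²
R₂ = (1.78×10^-8)(34.8)/(8.012e-09) = 77.32 Ω
R = R₁ + R₂ = 81.2 Ω

81.2 Ω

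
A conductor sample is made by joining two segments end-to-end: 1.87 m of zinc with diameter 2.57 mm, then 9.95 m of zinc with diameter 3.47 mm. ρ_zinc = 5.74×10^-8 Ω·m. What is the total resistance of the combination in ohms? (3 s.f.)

Segment 1: A = π(d/2)² = π(1.2850e-03 m)² = 5.187e-06 m²
R₁ = ρL/A = (5.74×10^-8)(1.87)/(5.187e-06) = 0.02069 Ω
Segment 2: A = π(d/2)² = π(1.7350e-03 m)² = 9.457e-06 m²
R₂ = (5.74×10^-8)(9.95)/(9.457e-06) = 0.06039 Ω
R = R₁ + R₂ = 0.0811 Ω

0.0811 Ω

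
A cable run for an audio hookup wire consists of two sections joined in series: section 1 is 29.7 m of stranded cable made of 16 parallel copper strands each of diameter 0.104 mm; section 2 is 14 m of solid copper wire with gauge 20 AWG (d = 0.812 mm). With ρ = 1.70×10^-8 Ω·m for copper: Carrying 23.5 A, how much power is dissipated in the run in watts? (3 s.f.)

Section 1: A_strand = π(5.2000e-05)² = 8.495e-09 m²; R₁ = ρL/(N·A_s) = (1.70×10^-8)(29.7)/(16×8.495e-09) = 3.715 Ω
Section 2: A = π(0.812/2 mm)² = π(4.0600e-04 m)² = 5.178e-07 m²
R₂ = (1.70×10^-8)(14)/(5.178e-07) = 0.4596 Ω
R = R₁ + R₂ = 4.174 Ω
P = I²R = (23.5)² × 4.174 = 2310 W

2310 W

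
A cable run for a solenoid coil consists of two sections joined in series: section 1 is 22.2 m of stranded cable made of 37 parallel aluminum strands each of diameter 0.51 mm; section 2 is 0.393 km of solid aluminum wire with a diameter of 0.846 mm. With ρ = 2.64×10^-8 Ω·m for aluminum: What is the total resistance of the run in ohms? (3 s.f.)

Section 1: A_strand = π(2.5500e-04)² = 2.043e-07 m²; R₁ = ρL/(N·A_s) = (2.64×10^-8)(22.2)/(37×2.043e-07) = 0.07754 Ω
Section 2: A = π(d/2)² = π(4.2300e-04 m)² = 5.621e-07 m²
R₂ = (2.64×10^-8)(393)/(5.621e-07) = 18.46 Ω
R = R₁ + R₂ = 18.5 Ω

18.5 Ω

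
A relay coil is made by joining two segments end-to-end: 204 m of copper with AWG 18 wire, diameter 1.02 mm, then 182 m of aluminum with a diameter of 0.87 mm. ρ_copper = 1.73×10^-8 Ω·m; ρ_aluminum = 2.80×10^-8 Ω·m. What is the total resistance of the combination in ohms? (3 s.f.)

12.9 Ω

Segment 1: A = π(1.02/2 mm)² = π(5.1000e-04 m)² = 8.171e-07 m²
R₁ = ρL/A = (1.73×10^-8)(204)/(8.171e-07) = 4.319 Ω
Segment 2: A = π(d/2)² = π(4.3500e-04 m)² = 5.945e-07 m²
R₂ = (2.80×10^-8)(182)/(5.945e-07) = 8.572 Ω
R = R₁ + R₂ = 12.9 Ω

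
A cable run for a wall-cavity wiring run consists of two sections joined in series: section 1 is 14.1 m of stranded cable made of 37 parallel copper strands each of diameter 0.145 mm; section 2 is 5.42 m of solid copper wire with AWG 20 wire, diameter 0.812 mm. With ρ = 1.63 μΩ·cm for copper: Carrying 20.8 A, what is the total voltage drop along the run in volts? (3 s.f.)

11.4 V

ρ = 1.63 μΩ·cm = 1.63×10^-8 Ω·m
Section 1: A_strand = π(7.2500e-05)² = 1.651e-08 m²; R₁ = ρL/(N·A_s) = (1.63×10^-8)(14.1)/(37×1.651e-08) = 0.3762 Ω
Section 2: A = π(0.812/2 mm)² = π(4.0600e-04 m)² = 5.178e-07 m²
R₂ = (1.63×10^-8)(5.42)/(5.178e-07) = 0.1706 Ω
R = R₁ + R₂ = 0.5468 Ω
V = IR = 20.8 × 0.5468 = 11.4 V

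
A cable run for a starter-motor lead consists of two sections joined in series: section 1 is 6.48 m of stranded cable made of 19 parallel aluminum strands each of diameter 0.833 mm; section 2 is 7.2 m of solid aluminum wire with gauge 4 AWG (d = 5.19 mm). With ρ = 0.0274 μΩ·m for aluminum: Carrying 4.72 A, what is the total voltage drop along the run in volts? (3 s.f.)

0.125 V

ρ = 0.0274 μΩ·m = 2.74×10^-8 Ω·m
Section 1: A_strand = π(4.1650e-04)² = 5.450e-07 m²; R₁ = ρL/(N·A_s) = (2.74×10^-8)(6.48)/(19×5.450e-07) = 0.01715 Ω
Section 2: A = π(5.19/2 mm)² = π(2.5950e-03 m)² = 2.116e-05 m²
R₂ = (2.74×10^-8)(7.2)/(2.116e-05) = 0.009325 Ω
R = R₁ + R₂ = 0.02647 Ω
V = IR = 4.72 × 0.02647 = 0.125 V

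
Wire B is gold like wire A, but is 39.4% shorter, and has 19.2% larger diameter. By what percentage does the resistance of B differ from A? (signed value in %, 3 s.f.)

-57.3%

R ∝ L/d², so R_B/R_A = (1 − 39.4/100) × (1 + 19.2/100)⁻²
= 0.606 × 0.7038 = 0.4265
(R_B − R_A)/R_A = 0.4265 − 1 = -57.3%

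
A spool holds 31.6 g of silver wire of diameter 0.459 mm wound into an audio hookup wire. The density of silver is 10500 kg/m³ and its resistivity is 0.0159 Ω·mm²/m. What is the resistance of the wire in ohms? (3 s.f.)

ρ = 0.0159 Ω·mm²/m = 1.59×10^-8 Ω·m
A = π(d/2)² = π(2.2950e-04 m)² = 1.6547e-07 m²
L = m/(density·A) = 0.0316/(10500×1.6547e-07) = 18.19 m
R = ρL/A = (1.59×10^-8)(18.19)/(1.6547e-07) = 1.75 Ω

1.75 Ω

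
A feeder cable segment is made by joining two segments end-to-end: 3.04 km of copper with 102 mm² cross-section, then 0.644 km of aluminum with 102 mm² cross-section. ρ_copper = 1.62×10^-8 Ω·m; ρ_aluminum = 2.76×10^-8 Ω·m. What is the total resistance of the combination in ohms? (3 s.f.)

Segment 1: A = 102 mm² = 1.020e-04 m²
R₁ = ρL/A = (1.62×10^-8)(3040)/(1.020e-04) = 0.4828 Ω
R₂ = (2.76×10^-8)(644)/(1.020e-04) = 0.1743 Ω
R = R₁ + R₂ = 0.657 Ω

0.657 Ω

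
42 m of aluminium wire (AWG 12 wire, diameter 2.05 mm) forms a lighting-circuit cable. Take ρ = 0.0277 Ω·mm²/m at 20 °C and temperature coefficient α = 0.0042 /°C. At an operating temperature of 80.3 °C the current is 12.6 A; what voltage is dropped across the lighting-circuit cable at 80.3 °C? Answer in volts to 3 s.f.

ρ = 0.0277 Ω·mm²/m = 2.77×10^-8 Ω·m
A = π(2.05/2 mm)² = π(1.0250e-03 m)² = 3.301e-06 m²
R₍20₎ = ρL/A = (2.77×10^-8)(42)/(3.301e-06) = 0.3525 Ω
R₍80.3₎ = R₍20₎(1 + αΔT) = 0.3525 × (1 + 0.0042×60.3) = 0.4417 Ω
V = IR = 12.6 × 0.4417 = 5.57 V

5.57 V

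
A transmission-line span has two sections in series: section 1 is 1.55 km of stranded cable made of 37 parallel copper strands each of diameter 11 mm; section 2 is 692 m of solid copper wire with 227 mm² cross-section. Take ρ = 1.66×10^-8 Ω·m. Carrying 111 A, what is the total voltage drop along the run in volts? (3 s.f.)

Section 1: A_strand = π(5.5000e-03)² = 9.503e-05 m²; R₁ = ρL/(N·A_s) = (1.66×10^-8)(1550)/(37×9.503e-05) = 0.007318 Ω
Section 2: A = 227 mm² = 2.270e-04 m²
R₂ = (1.66×10^-8)(692)/(2.270e-04) = 0.0506 Ω
R = R₁ + R₂ = 0.05792 Ω
V = IR = 111 × 0.05792 = 6.43 V

6.43 V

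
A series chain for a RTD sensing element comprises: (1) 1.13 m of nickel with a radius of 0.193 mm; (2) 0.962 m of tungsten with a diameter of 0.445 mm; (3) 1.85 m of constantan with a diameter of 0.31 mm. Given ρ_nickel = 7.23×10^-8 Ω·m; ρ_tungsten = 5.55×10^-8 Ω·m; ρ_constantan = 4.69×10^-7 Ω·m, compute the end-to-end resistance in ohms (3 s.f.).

Seg 1: A = πr² = π(1.9300e-04 m)² = 1.170e-07 m²
R_1 = (7.23×10^-8)(1.13)/(1.170e-07) = 0.6982 Ω
Seg 2: A = π(d/2)² = π(2.2250e-04 m)² = 1.555e-07 m²
R_2 = (5.55×10^-8)(0.962)/(1.555e-07) = 0.3433 Ω
Seg 3: A = π(d/2)² = π(1.5500e-04 m)² = 7.548e-08 m²
R_3 = (4.69×10^-7)(1.85)/(7.548e-08) = 11.5 Ω
R_total = R_1 + R_2 + R_3 = 12.5 Ω

12.5 Ω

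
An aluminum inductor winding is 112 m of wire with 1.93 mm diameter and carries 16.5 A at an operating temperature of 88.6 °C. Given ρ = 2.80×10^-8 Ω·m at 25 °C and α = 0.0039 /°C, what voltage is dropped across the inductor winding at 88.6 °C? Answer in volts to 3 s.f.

22.1 V

A = π(d/2)² = π(9.6500e-04 m)² = 2.926e-06 m²
R₍25₎ = ρL/A = (2.80×10^-8)(112)/(2.926e-06) = 1.072 Ω
R₍88.6₎ = R₍25₎(1 + αΔT) = 1.072 × (1 + 0.0039×63.6) = 1.338 Ω
V = IR = 16.5 × 1.338 = 22.1 V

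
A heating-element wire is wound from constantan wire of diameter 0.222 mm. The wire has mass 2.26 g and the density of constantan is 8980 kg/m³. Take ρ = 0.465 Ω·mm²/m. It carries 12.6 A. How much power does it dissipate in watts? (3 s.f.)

12400 W

ρ = 0.465 Ω·mm²/m = 4.65×10^-7 Ω·m
A = π(d/2)² = π(1.1100e-04 m)² = 3.8708e-08 m²
L = m/(density·A) = 0.00226/(8980×3.8708e-08) = 6.502 m
R = ρL/A = (4.65×10^-7)(6.502)/(3.8708e-08) = 78.11 Ω
P = I²R = (12.6)² × 78.11 = 12400 W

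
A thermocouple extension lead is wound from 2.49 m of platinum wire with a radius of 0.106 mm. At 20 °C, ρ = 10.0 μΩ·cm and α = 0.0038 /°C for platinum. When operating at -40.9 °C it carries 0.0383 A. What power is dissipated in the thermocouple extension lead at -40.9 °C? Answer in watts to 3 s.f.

ρ = 10.0 μΩ·cm = 1.00×10^-7 Ω·m
A = πr² = π(1.0600e-04 m)² = 3.530e-08 m²
R₍20₎ = ρL/A = (1.00×10^-7)(2.49)/(3.530e-08) = 7.054 Ω
R₍-40.9₎ = R₍20₎(1 + αΔT) = 7.054 × (1 + 0.0038×-60.9) = 5.422 Ω
P = I²R = (0.0383)² × 5.422 = 0.00795 W

0.00795 W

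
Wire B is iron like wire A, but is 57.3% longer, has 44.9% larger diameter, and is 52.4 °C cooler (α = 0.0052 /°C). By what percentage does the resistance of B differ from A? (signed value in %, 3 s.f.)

R ∝ ρL/d² with ρ ∝ (1+αΔT), so R_B/R_A = (1 + 57.3/100) × (1 + 44.9/100)⁻² × (1 − 0.0052×52.4)
= 1.573 × 0.4763 × 0.7275 = 0.5451
(R_B − R_A)/R_A = 0.5451 − 1 = -45.5%

-45.5%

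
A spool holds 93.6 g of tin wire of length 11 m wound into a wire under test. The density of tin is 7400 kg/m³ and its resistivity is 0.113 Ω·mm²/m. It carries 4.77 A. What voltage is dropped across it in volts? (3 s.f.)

ρ = 0.113 Ω·mm²/m = 1.13×10^-7 Ω·m
A = m/(density·L) = 0.0936/(7400×11) = 1.1499e-06 m²
R = ρL/A = (1.13×10^-7)(11)/(1.1499e-06) = 1.081 Ω
V = IR = 4.77 × 1.081 = 5.16 V

5.16 V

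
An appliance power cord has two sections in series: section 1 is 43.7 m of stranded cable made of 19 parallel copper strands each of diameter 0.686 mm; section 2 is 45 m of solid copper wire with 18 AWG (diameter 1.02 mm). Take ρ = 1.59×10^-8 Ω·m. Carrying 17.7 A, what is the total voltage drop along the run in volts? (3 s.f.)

17.2 V

Section 1: A_strand = π(3.4300e-04)² = 3.696e-07 m²; R₁ = ρL/(N·A_s) = (1.59×10^-8)(43.7)/(19×3.696e-07) = 0.09894 Ω
Section 2: A = π(1.02/2 mm)² = π(5.1000e-04 m)² = 8.171e-07 m²
R₂ = (1.59×10^-8)(45)/(8.171e-07) = 0.8756 Ω
R = R₁ + R₂ = 0.9746 Ω
V = IR = 17.7 × 0.9746 = 17.2 V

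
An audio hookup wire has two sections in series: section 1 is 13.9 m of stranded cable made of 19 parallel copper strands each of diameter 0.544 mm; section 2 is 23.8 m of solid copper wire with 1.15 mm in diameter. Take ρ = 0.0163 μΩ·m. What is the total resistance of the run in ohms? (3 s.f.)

ρ = 0.0163 μΩ·m = 1.63×10^-8 Ω·m
Section 1: A_strand = π(2.7200e-04)² = 2.324e-07 m²; R₁ = ρL/(N·A_s) = (1.63×10^-8)(13.9)/(19×2.324e-07) = 0.05131 Ω
Section 2: A = π(d/2)² = π(5.7500e-04 m)² = 1.039e-06 m²
R₂ = (1.63×10^-8)(23.8)/(1.039e-06) = 0.3735 Ω
R = R₁ + R₂ = 0.425 Ω

0.425 Ω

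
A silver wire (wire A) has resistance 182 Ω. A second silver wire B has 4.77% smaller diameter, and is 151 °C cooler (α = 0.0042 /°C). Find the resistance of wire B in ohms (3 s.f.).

73.4 Ω

R ∝ ρL/d² with ρ ∝ (1+αΔT), so R_B/R_A = (1 − 4.77/100)⁻² × (1 − 0.0042×151)
= 1.103 × 0.3658 = 0.4034
R_B = 0.4034 × 182 = 73.4 Ω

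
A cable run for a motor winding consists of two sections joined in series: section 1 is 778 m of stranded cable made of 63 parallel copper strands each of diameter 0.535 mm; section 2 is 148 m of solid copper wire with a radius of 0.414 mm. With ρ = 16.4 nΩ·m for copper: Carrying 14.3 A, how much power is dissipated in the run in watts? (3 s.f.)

1110 W

ρ = 16.4 nΩ·m = 1.64×10^-8 Ω·m
Section 1: A_strand = π(2.6750e-04)² = 2.248e-07 m²; R₁ = ρL/(N·A_s) = (1.64×10^-8)(778)/(63×2.248e-07) = 0.9009 Ω
Section 2: A = πr² = π(4.1400e-04 m)² = 5.385e-07 m²
R₂ = (1.64×10^-8)(148)/(5.385e-07) = 4.508 Ω
R = R₁ + R₂ = 5.409 Ω
P = I²R = (14.3)² × 5.409 = 1110 W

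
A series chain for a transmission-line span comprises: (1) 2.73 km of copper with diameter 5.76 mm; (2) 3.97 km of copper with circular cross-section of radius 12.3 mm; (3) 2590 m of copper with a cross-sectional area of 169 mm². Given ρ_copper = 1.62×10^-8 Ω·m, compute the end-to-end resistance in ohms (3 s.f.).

Seg 1: A = π(d/2)² = π(2.8800e-03 m)² = 2.606e-05 m²
R_1 = (1.62×10^-8)(2730)/(2.606e-05) = 1.697 Ω
Seg 2: A = πr² = π(1.2300e-02 m)² = 4.753e-04 m²
R_2 = (1.62×10^-8)(3970)/(4.753e-04) = 0.1353 Ω
Seg 3: A = 169 mm² = 1.690e-04 m²
R_3 = (1.62×10^-8)(2590)/(1.690e-04) = 0.2483 Ω
R_total = R_1 + R_2 + R_3 = 2.08 Ω

2.08 Ω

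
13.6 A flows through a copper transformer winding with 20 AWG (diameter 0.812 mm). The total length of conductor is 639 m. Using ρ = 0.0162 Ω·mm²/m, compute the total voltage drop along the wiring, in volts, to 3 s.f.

272 V

ρ = 0.0162 Ω·mm²/m = 1.62×10^-8 Ω·m
A = π(0.812/2 mm)² = π(4.0600e-04 m)² = 5.178e-07 m²
R = ρL/A = (1.62×10^-8)(639)/(5.178e-07) = 19.99 Ω
V = IR = 13.6 × 19.99 = 272 V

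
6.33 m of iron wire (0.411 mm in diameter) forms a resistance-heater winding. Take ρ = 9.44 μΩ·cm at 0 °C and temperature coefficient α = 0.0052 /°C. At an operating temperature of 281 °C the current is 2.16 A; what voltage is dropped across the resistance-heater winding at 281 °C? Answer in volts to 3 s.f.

23.9 V

ρ = 9.44 μΩ·cm = 9.44×10^-8 Ω·m
A = π(d/2)² = π(2.0550e-04 m)² = 1.327e-07 m²
R₍0₎ = ρL/A = (9.44×10^-8)(6.33)/(1.327e-07) = 4.504 Ω
R₍281₎ = R₍0₎(1 + αΔT) = 4.504 × (1 + 0.0052×281) = 11.09 Ω
V = IR = 2.16 × 11.09 = 23.9 V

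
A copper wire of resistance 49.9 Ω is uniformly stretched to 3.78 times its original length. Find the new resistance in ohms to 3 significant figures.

713 Ω

Volume constant ⇒ A' = A/k with k = 3.78. R' = ρ(kL)/(A/k) = k²R.
R' = 14.29 × 49.9 = 713 Ω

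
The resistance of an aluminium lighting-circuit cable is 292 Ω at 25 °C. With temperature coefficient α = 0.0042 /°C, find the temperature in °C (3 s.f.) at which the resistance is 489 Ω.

R = R₀(1 + α(T − T₀)) ⇒ T = T₀ + (R/R₀ − 1)/α
T = 25 + (489/292 − 1)/0.0042 = 25 + (0.6747)/0.0042 = 186 °C

186 °C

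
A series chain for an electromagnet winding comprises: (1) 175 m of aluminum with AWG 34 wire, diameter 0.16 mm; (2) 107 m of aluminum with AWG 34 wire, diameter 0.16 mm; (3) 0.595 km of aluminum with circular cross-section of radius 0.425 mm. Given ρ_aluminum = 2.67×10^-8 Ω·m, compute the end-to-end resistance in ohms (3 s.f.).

402 Ω

Seg 1: A = π(0.16/2 mm)² = π(8.0000e-05 m)² = 2.011e-08 m²
R_1 = (2.67×10^-8)(175)/(2.011e-08) = 232.4 Ω
Seg 2: A = π(0.16/2 mm)² = π(8.0000e-05 m)² = 2.011e-08 m²
R_2 = (2.67×10^-8)(107)/(2.011e-08) = 142.1 Ω
Seg 3: A = πr² = π(4.2500e-04 m)² = 5.675e-07 m²
R_3 = (2.67×10^-8)(595)/(5.675e-07) = 28 Ω
R_total = R_1 + R_2 + R_3 = 402 Ω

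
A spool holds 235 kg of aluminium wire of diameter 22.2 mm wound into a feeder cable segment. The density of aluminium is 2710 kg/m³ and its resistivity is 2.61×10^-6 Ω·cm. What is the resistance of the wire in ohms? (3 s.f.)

ρ = 2.61×10^-6 Ω·cm = 2.61×10^-8 Ω·m
A = π(d/2)² = π(1.1100e-02 m)² = 3.8708e-04 m²
L = m/(density·A) = 235/(2710×3.8708e-04) = 224 m
R = ρL/A = (2.61×10^-8)(224)/(3.8708e-04) = 0.0151 Ω

0.0151 Ω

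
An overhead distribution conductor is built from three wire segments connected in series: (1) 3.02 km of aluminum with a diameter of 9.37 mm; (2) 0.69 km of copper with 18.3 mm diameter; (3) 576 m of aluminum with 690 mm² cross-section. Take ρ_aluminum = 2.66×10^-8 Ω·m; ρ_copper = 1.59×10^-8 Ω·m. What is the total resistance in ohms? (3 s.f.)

Seg 1: A = π(d/2)² = π(4.6850e-03 m)² = 6.896e-05 m²
R_1 = (2.66×10^-8)(3020)/(6.896e-05) = 1.165 Ω
Seg 2: A = π(d/2)² = π(9.1500e-03 m)² = 2.630e-04 m²
R_2 = (1.59×10^-8)(690)/(2.630e-04) = 0.04171 Ω
Seg 3: A = 690 mm² = 6.900e-04 m²
R_3 = (2.66×10^-8)(576)/(6.900e-04) = 0.02221 Ω
R_total = R_1 + R_2 + R_3 = 1.23 Ω

1.23 Ω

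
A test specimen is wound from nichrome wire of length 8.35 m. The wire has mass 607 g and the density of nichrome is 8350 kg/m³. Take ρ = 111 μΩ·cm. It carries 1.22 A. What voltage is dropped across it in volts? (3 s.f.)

1.30 V

ρ = 111 μΩ·cm = 1.11×10^-6 Ω·m
A = m/(density·L) = 0.607/(8350×8.35) = 8.7059e-06 m²
R = ρL/A = (1.11×10^-6)(8.35)/(8.7059e-06) = 1.065 Ω
V = IR = 1.22 × 1.065 = 1.30 V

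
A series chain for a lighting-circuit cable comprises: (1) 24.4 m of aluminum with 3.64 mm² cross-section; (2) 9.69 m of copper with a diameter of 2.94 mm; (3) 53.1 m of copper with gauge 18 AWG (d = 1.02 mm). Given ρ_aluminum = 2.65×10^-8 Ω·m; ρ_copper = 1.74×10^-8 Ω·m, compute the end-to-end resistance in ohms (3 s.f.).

Seg 1: A = 3.64 mm² = 3.640e-06 m²
R_1 = (2.65×10^-8)(24.4)/(3.640e-06) = 0.1776 Ω
Seg 2: A = π(d/2)² = π(1.4700e-03 m)² = 6.789e-06 m²
R_2 = (1.74×10^-8)(9.69)/(6.789e-06) = 0.02484 Ω
Seg 3: A = π(1.02/2 mm)² = π(5.1000e-04 m)² = 8.171e-07 m²
R_3 = (1.74×10^-8)(53.1)/(8.171e-07) = 1.131 Ω
R_total = R_1 + R_2 + R_3 = 1.33 Ω

1.33 Ω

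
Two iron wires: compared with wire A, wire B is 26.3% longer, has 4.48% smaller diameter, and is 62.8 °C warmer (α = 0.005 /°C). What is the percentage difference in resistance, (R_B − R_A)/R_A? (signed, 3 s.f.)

81.9%

R ∝ ρL/d² with ρ ∝ (1+αΔT), so R_B/R_A = (1 + 26.3/100) × (1 − 4.48/100)⁻² × (1 + 0.005×62.8)
= 1.263 × 1.096 × 1.314 = 1.819
(R_B − R_A)/R_A = 1.819 − 1 = 81.9%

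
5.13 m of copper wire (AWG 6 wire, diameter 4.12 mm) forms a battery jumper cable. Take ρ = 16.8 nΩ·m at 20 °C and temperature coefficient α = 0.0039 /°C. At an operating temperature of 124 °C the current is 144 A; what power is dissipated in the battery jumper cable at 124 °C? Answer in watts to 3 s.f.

ρ = 16.8 nΩ·m = 1.68×10^-8 Ω·m
A = π(4.12/2 mm)² = π(2.0600e-03 m)² = 1.333e-05 m²
R₍20₎ = ρL/A = (1.68×10^-8)(5.13)/(1.333e-05) = 0.006465 Ω
R₍124₎ = R₍20₎(1 + αΔT) = 0.006465 × (1 + 0.0039×104) = 0.009087 Ω
P = I²R = (144)² × 0.009087 = 188 W

188 W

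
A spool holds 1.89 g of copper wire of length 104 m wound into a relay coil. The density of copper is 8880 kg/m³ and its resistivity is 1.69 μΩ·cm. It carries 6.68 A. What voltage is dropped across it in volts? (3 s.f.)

5740 V

ρ = 1.69 μΩ·cm = 1.69×10^-8 Ω·m
A = m/(density·L) = 0.00189/(8880×104) = 2.0465e-09 m²
R = ρL/A = (1.69×10^-8)(104)/(2.0465e-09) = 858.8 Ω
V = IR = 6.68 × 858.8 = 5740 V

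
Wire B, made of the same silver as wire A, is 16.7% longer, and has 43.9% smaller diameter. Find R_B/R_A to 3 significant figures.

R ∝ L/d², so R_B/R_A = (1 + 16.7/100) × (1 − 43.9/100)⁻²
= 1.167 × 3.177 = 3.71

3.71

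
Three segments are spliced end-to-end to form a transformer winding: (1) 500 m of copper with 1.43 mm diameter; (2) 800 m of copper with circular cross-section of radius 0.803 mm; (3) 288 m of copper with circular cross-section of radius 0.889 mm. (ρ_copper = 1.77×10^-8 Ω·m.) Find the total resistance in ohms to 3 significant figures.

14.6 Ω

Seg 1: A = π(d/2)² = π(7.1500e-04 m)² = 1.606e-06 m²
R_1 = (1.77×10^-8)(500)/(1.606e-06) = 5.51 Ω
Seg 2: A = πr² = π(8.0300e-04 m)² = 2.026e-06 m²
R_2 = (1.77×10^-8)(800)/(2.026e-06) = 6.99 Ω
Seg 3: A = πr² = π(8.8900e-04 m)² = 2.483e-06 m²
R_3 = (1.77×10^-8)(288)/(2.483e-06) = 2.053 Ω
R_total = R_1 + R_2 + R_3 = 14.6 Ω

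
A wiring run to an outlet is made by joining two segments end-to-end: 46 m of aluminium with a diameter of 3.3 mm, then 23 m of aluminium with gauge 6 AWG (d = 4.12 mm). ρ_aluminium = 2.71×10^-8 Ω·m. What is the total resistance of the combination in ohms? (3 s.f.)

Segment 1: A = π(d/2)² = π(1.6500e-03 m)² = 8.553e-06 m²
R₁ = ρL/A = (2.71×10^-8)(46)/(8.553e-06) = 0.1458 Ω
Segment 2: A = π(4.12/2 mm)² = π(2.0600e-03 m)² = 1.333e-05 m²
R₂ = (2.71×10^-8)(23)/(1.333e-05) = 0.04675 Ω
R = R₁ + R₂ = 0.193 Ω

0.193 Ω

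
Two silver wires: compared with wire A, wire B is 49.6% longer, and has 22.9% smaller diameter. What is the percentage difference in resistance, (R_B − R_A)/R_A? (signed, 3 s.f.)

152%

R ∝ L/d², so R_B/R_A = (1 + 49.6/100) × (1 − 22.9/100)⁻²
= 1.496 × 1.682 = 2.517
(R_B − R_A)/R_A = 2.517 − 1 = 152%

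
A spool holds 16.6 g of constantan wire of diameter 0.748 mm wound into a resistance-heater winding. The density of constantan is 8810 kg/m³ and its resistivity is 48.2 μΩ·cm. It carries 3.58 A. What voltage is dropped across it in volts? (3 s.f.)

ρ = 48.2 μΩ·cm = 4.82×10^-7 Ω·m
A = π(d/2)² = π(3.7400e-04 m)² = 4.3943e-07 m²
L = m/(density·A) = 0.0166/(8810×4.3943e-07) = 4.288 m
R = ρL/A = (4.82×10^-7)(4.288)/(4.3943e-07) = 4.703 Ω
V = IR = 3.58 × 4.703 = 16.8 V

16.8 V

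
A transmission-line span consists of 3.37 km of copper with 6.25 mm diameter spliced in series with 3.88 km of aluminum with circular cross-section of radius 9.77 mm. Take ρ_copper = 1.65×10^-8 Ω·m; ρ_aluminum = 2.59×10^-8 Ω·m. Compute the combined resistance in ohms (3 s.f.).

Segment 1: A = π(d/2)² = π(3.1250e-03 m)² = 3.068e-05 m²
R₁ = ρL/A = (1.65×10^-8)(3370)/(3.068e-05) = 1.812 Ω
Segment 2: A = πr² = π(9.7700e-03 m)² = 2.999e-04 m²
R₂ = (2.59×10^-8)(3880)/(2.999e-04) = 0.3351 Ω
R = R₁ + R₂ = 2.15 Ω

2.15 Ω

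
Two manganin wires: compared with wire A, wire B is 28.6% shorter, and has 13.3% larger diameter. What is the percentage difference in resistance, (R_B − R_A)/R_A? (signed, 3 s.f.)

R ∝ L/d², so R_B/R_A = (1 − 28.6/100) × (1 + 13.3/100)⁻²
= 0.714 × 0.779 = 0.5562
(R_B − R_A)/R_A = 0.5562 − 1 = -44.4%

-44.4%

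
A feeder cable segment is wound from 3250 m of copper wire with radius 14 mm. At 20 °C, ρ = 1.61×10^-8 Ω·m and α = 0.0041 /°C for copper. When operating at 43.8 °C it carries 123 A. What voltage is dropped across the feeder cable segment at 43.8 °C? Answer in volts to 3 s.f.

11.5 V

A = πr² = π(1.4000e-02 m)² = 6.158e-04 m²
R₍20₎ = ρL/A = (1.61×10^-8)(3250)/(6.158e-04) = 0.08498 Ω
R₍43.8₎ = R₍20₎(1 + αΔT) = 0.08498 × (1 + 0.0041×23.8) = 0.09327 Ω
V = IR = 123 × 0.09327 = 11.5 V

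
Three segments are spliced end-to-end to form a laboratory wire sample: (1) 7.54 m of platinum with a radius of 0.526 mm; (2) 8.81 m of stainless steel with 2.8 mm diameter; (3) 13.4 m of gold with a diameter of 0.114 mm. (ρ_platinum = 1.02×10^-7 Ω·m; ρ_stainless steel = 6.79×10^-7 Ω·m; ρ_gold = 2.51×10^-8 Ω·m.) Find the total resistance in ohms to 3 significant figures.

34.8 Ω

Seg 1: A = πr² = π(5.2600e-04 m)² = 8.692e-07 m²
R_1 = (1.02×10^-7)(7.54)/(8.692e-07) = 0.8848 Ω
Seg 2: A = π(d/2)² = π(1.4000e-03 m)² = 6.158e-06 m²
R_2 = (6.79×10^-7)(8.81)/(6.158e-06) = 0.9715 Ω
Seg 3: A = π(d/2)² = π(5.7000e-05 m)² = 1.021e-08 m²
R_3 = (2.51×10^-8)(13.4)/(1.021e-08) = 32.95 Ω
R_total = R_1 + R_2 + R_3 = 34.8 Ω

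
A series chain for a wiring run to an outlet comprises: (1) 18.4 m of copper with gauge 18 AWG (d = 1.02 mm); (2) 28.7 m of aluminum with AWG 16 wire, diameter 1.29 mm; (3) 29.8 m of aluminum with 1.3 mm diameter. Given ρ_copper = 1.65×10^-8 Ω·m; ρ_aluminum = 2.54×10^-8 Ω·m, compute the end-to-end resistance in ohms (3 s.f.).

Seg 1: A = π(1.02/2 mm)² = π(5.1000e-04 m)² = 8.171e-07 m²
R_1 = (1.65×10^-8)(18.4)/(8.171e-07) = 0.3715 Ω
Seg 2: A = π(1.29/2 mm)² = π(6.4500e-04 m)² = 1.307e-06 m²
R_2 = (2.54×10^-8)(28.7)/(1.307e-06) = 0.5578 Ω
Seg 3: A = π(d/2)² = π(6.5000e-04 m)² = 1.327e-06 m²
R_3 = (2.54×10^-8)(29.8)/(1.327e-06) = 0.5703 Ω
R_total = R_1 + R_2 + R_3 = 1.50 Ω

1.50 Ω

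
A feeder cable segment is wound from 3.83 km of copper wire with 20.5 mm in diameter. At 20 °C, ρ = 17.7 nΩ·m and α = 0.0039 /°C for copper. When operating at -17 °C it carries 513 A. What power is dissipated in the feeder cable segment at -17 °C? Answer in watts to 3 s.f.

ρ = 17.7 nΩ·m = 1.77×10^-8 Ω·m
A = π(d/2)² = π(1.0250e-02 m)² = 3.301e-04 m²
R₍20₎ = ρL/A = (1.77×10^-8)(3830)/(3.301e-04) = 0.2054 Ω
R₍-17₎ = R₍20₎(1 + αΔT) = 0.2054 × (1 + 0.0039×-37) = 0.1758 Ω
P = I²R = (513)² × 0.1758 = 46300 W

46300 W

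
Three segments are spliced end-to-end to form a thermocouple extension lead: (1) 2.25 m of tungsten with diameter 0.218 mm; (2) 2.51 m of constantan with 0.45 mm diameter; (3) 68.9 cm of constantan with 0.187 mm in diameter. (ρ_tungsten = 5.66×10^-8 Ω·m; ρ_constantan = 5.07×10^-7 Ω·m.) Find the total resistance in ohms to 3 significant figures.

Seg 1: A = π(d/2)² = π(1.0900e-04 m)² = 3.733e-08 m²
R_1 = (5.66×10^-8)(2.25)/(3.733e-08) = 3.412 Ω
Seg 2: A = π(d/2)² = π(2.2500e-04 m)² = 1.590e-07 m²
R_2 = (5.07×10^-7)(2.51)/(1.590e-07) = 8.001 Ω
Seg 3: A = π(d/2)² = π(9.3500e-05 m)² = 2.746e-08 m²
R_3 = (5.07×10^-7)(0.689)/(2.746e-08) = 12.72 Ω
R_total = R_1 + R_2 + R_3 = 24.1 Ω

24.1 Ω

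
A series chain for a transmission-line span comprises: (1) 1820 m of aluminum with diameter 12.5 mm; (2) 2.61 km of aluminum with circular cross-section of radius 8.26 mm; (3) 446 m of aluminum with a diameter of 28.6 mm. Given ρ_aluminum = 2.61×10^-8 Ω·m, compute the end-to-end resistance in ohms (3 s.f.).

Seg 1: A = π(d/2)² = π(6.2500e-03 m)² = 1.227e-04 m²
R_1 = (2.61×10^-8)(1820)/(1.227e-04) = 0.3871 Ω
Seg 2: A = πr² = π(8.2600e-03 m)² = 2.143e-04 m²
R_2 = (2.61×10^-8)(2610)/(2.143e-04) = 0.3178 Ω
Seg 3: A = π(d/2)² = π(1.4300e-02 m)² = 6.424e-04 m²
R_3 = (2.61×10^-8)(446)/(6.424e-04) = 0.01812 Ω
R_total = R_1 + R_2 + R_3 = 0.723 Ω

0.723 Ω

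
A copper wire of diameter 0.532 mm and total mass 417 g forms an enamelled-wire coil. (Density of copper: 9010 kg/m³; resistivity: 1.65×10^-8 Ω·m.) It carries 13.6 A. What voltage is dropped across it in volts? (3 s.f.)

210 V

A = π(d/2)² = π(2.6600e-04 m)² = 2.2229e-07 m²
L = m/(density·A) = 0.417/(9010×2.2229e-07) = 208.2 m
R = ρL/A = (1.65×10^-8)(208.2)/(2.2229e-07) = 15.45 Ω
V = IR = 13.6 × 15.45 = 210 V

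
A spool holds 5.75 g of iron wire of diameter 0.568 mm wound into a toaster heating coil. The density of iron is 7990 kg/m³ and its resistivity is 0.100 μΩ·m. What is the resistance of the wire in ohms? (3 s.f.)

1.12 Ω

ρ = 0.100 μΩ·m = 1.00×10^-7 Ω·m
A = π(d/2)² = π(2.8400e-04 m)² = 2.5339e-07 m²
L = m/(density·A) = 0.00575/(7990×2.5339e-07) = 2.84 m
R = ρL/A = (1.00×10^-7)(2.84)/(2.5339e-07) = 1.12 Ω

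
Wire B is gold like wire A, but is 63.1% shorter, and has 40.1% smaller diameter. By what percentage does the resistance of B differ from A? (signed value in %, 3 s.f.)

R ∝ L/d², so R_B/R_A = (1 − 63.1/100) × (1 − 40.1/100)⁻²
= 0.369 × 2.787 = 1.028
(R_B − R_A)/R_A = 1.028 − 1 = 2.84%

2.84%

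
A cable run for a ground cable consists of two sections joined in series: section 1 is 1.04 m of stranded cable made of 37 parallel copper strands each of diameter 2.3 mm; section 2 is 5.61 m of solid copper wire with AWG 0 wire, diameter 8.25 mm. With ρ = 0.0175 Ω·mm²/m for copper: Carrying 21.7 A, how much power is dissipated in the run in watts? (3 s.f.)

0.921 W

ρ = 0.0175 Ω·mm²/m = 1.75×10^-8 Ω·m
Section 1: A_strand = π(1.1500e-03)² = 4.155e-06 m²; R₁ = ρL/(N·A_s) = (1.75×10^-8)(1.04)/(37×4.155e-06) = 1.184×10^-4 Ω
Section 2: A = π(8.25/2 mm)² = π(4.1250e-03 m)² = 5.346e-05 m²
R₂ = (1.75×10^-8)(5.61)/(5.346e-05) = 0.001837 Ω
R = R₁ + R₂ = 0.001955 Ω
P = I²R = (21.7)² × 0.001955 = 0.921 W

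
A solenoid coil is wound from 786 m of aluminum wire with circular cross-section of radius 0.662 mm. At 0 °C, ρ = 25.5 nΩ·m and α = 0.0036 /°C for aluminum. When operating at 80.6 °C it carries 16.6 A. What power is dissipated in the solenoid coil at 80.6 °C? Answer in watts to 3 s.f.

5180 W

ρ = 25.5 nΩ·m = 2.55×10^-8 Ω·m
A = πr² = π(6.6200e-04 m)² = 1.377e-06 m²
R₍0₎ = ρL/A = (2.55×10^-8)(786)/(1.377e-06) = 14.56 Ω
R₍80.6₎ = R₍0₎(1 + αΔT) = 14.56 × (1 + 0.0036×80.6) = 18.78 Ω
P = I²R = (16.6)² × 18.78 = 5180 W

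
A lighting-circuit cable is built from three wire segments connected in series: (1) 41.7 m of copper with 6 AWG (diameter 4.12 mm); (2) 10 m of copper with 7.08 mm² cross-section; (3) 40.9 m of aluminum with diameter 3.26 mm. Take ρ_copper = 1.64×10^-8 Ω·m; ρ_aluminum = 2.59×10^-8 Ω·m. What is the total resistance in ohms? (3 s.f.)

0.201 Ω

Seg 1: A = π(4.12/2 mm)² = π(2.0600e-03 m)² = 1.333e-05 m²
R_1 = (1.64×10^-8)(41.7)/(1.333e-05) = 0.0513 Ω
Seg 2: A = 7.08 mm² = 7.080e-06 m²
R_2 = (1.64×10^-8)(10)/(7.080e-06) = 0.02316 Ω
Seg 3: A = π(d/2)² = π(1.6300e-03 m)² = 8.347e-06 m²
R_3 = (2.59×10^-8)(40.9)/(8.347e-06) = 0.1269 Ω
R_total = R_1 + R_2 + R_3 = 0.201 Ω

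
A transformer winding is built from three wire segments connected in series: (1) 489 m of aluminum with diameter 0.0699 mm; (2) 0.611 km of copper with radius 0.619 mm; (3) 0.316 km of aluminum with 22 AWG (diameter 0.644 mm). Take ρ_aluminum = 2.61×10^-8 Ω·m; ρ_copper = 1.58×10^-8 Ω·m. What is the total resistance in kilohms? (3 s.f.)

3.36 kΩ

Seg 1: A = π(d/2)² = π(3.4950e-05 m)² = 3.837e-09 m²
R_1 = (2.61×10^-8)(489)/(3.837e-09) = 3326 Ω
Seg 2: A = πr² = π(6.1900e-04 m)² = 1.204e-06 m²
R_2 = (1.58×10^-8)(611)/(1.204e-06) = 8.02 Ω
Seg 3: A = π(0.644/2 mm)² = π(3.2200e-04 m)² = 3.257e-07 m²
R_3 = (2.61×10^-8)(316)/(3.257e-07) = 25.32 Ω
R_total = R_1 + R_2 + R_3 = 3.36 kΩ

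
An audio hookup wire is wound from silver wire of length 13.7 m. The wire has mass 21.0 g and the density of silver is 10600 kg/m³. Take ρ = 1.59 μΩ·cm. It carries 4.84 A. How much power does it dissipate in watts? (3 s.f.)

35.3 W

ρ = 1.59 μΩ·cm = 1.59×10^-8 Ω·m
A = m/(density·L) = 0.021/(10600×13.7) = 1.4461e-07 m²
R = ρL/A = (1.59×10^-8)(13.7)/(1.4461e-07) = 1.506 Ω
P = I²R = (4.84)² × 1.506 = 35.3 W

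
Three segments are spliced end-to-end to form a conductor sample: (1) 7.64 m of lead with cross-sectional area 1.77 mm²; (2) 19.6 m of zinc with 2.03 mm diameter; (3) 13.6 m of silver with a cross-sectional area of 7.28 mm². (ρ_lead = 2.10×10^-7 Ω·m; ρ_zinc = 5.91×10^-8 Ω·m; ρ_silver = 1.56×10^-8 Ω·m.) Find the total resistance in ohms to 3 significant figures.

Seg 1: A = 1.77 mm² = 1.770e-06 m²
R_1 = (2.10×10^-7)(7.64)/(1.770e-06) = 0.9064 Ω
Seg 2: A = π(d/2)² = π(1.0150e-03 m)² = 3.237e-06 m²
R_2 = (5.91×10^-8)(19.6)/(3.237e-06) = 0.3579 Ω
Seg 3: A = 7.28 mm² = 7.280e-06 m²
R_3 = (1.56×10^-8)(13.6)/(7.280e-06) = 0.02914 Ω
R_total = R_1 + R_2 + R_3 = 1.29 Ω

1.29 Ω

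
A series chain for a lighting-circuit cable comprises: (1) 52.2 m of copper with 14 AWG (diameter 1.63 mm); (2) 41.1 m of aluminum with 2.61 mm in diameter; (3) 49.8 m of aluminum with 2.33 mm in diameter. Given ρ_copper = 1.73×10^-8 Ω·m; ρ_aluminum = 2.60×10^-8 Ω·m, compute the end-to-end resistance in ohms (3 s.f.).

Seg 1: A = π(1.63/2 mm)² = π(8.1500e-04 m)² = 2.087e-06 m²
R_1 = (1.73×10^-8)(52.2)/(2.087e-06) = 0.4328 Ω
Seg 2: A = π(d/2)² = π(1.3050e-03 m)² = 5.350e-06 m²
R_2 = (2.60×10^-8)(41.1)/(5.350e-06) = 0.1997 Ω
Seg 3: A = π(d/2)² = π(1.1650e-03 m)² = 4.264e-06 m²
R_3 = (2.60×10^-8)(49.8)/(4.264e-06) = 0.3037 Ω
R_total = R_1 + R_2 + R_3 = 0.936 Ω

0.936 Ω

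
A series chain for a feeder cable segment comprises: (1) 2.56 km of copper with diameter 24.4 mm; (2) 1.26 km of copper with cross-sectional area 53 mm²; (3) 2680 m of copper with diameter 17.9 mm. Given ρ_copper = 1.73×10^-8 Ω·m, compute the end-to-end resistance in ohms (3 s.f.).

Seg 1: A = π(d/2)² = π(1.2200e-02 m)² = 4.676e-04 m²
R_1 = (1.73×10^-8)(2560)/(4.676e-04) = 0.09471 Ω
Seg 2: A = 53 mm² = 5.300e-05 m²
R_2 = (1.73×10^-8)(1260)/(5.300e-05) = 0.4113 Ω
Seg 3: A = π(d/2)² = π(8.9500e-03 m)² = 2.516e-04 m²
R_3 = (1.73×10^-8)(2680)/(2.516e-04) = 0.1842 Ω
R_total = R_1 + R_2 + R_3 = 0.690 Ω

0.690 Ω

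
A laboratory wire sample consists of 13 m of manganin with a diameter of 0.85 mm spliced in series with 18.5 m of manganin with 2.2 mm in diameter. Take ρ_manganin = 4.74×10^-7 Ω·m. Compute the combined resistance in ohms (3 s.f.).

13.2 Ω

Segment 1: A = π(d/2)² = π(4.2500e-04 m)² = 5.675e-07 m²
R₁ = ρL/A = (4.74×10^-7)(13)/(5.675e-07) = 10.86 Ω
Segment 2: A = π(d/2)² = π(1.1000e-03 m)² = 3.801e-06 m²
R₂ = (4.74×10^-7)(18.5)/(3.801e-06) = 2.307 Ω
R = R₁ + R₂ = 13.2 Ω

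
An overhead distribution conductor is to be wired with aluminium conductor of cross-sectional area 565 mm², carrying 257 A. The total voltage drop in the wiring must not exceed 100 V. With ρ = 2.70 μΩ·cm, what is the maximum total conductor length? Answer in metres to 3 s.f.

ρ = 2.70 μΩ·cm = 2.70×10^-8 Ω·m
A = 565 mm² = 5.650e-04 m²
L_max = V_max·A/(1·ρI) = (100)(5.650e-04)/(2.70×10^-8×257) = 8140 m

8140 m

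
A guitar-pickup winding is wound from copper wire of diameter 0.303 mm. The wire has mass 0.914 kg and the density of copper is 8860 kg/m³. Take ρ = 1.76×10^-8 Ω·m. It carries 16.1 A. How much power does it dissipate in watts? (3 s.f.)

A = π(d/2)² = π(1.5150e-04 m)² = 7.2107e-08 m²
L = m/(density·A) = 0.914/(8860×7.2107e-08) = 1431 m
R = ρL/A = (1.76×10^-8)(1431)/(7.2107e-08) = 349.2 Ω
P = I²R = (16.1)² × 349.2 = 90500 W

90500 W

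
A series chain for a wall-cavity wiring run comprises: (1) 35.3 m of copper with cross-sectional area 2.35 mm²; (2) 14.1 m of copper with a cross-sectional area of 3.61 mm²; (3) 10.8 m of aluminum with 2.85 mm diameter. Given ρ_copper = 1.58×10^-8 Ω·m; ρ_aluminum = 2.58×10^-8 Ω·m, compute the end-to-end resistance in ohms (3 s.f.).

Seg 1: A = 2.35 mm² = 2.350e-06 m²
R_1 = (1.58×10^-8)(35.3)/(2.350e-06) = 0.2373 Ω
Seg 2: A = 3.61 mm² = 3.610e-06 m²
R_2 = (1.58×10^-8)(14.1)/(3.610e-06) = 0.06171 Ω
Seg 3: A = π(d/2)² = π(1.4250e-03 m)² = 6.379e-06 m²
R_3 = (2.58×10^-8)(10.8)/(6.379e-06) = 0.04368 Ω
R_total = R_1 + R_2 + R_3 = 0.343 Ω

0.343 Ω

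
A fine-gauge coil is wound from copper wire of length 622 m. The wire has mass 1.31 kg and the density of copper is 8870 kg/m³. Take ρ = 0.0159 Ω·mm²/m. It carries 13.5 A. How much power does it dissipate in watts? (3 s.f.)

ρ = 0.0159 Ω·mm²/m = 1.59×10^-8 Ω·m
A = m/(density·L) = 1.31/(8870×622) = 2.3744e-07 m²
R = ρL/A = (1.59×10^-8)(622)/(2.3744e-07) = 41.65 Ω
P = I²R = (13.5)² × 41.65 = 7590 W

7590 W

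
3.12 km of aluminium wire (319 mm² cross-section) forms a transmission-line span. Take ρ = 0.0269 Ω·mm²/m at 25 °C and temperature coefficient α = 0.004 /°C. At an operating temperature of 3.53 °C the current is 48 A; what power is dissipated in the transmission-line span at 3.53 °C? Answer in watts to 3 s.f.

ρ = 0.0269 Ω·mm²/m = 2.69×10^-8 Ω·m
A = 319 mm² = 3.190e-04 m²
R₍25₎ = ρL/A = (2.69×10^-8)(3120)/(3.190e-04) = 0.2631 Ω
R₍3.53₎ = R₍25₎(1 + αΔT) = 0.2631 × (1 + 0.004×-21.5) = 0.2405 Ω
P = I²R = (48)² × 0.2405 = 554 W

554 W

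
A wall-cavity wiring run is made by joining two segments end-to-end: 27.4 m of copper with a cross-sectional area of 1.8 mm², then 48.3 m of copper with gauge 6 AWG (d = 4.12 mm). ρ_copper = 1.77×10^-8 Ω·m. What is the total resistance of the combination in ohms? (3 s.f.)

0.334 Ω

Segment 1: A = 1.8 mm² = 1.800e-06 m²
R₁ = ρL/A = (1.77×10^-8)(27.4)/(1.800e-06) = 0.2694 Ω
Segment 2: A = π(4.12/2 mm)² = π(2.0600e-03 m)² = 1.333e-05 m²
R₂ = (1.77×10^-8)(48.3)/(1.333e-05) = 0.06413 Ω
R = R₁ + R₂ = 0.334 Ω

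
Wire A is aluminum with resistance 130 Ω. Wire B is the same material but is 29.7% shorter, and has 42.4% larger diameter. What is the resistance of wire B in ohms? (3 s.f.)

R ∝ L/d², so R_B/R_A = (1 − 29.7/100) × (1 + 42.4/100)⁻²
= 0.703 × 0.4931 = 0.3467
R_B = 0.3467 × 130 = 45.1 Ω

45.1 Ω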